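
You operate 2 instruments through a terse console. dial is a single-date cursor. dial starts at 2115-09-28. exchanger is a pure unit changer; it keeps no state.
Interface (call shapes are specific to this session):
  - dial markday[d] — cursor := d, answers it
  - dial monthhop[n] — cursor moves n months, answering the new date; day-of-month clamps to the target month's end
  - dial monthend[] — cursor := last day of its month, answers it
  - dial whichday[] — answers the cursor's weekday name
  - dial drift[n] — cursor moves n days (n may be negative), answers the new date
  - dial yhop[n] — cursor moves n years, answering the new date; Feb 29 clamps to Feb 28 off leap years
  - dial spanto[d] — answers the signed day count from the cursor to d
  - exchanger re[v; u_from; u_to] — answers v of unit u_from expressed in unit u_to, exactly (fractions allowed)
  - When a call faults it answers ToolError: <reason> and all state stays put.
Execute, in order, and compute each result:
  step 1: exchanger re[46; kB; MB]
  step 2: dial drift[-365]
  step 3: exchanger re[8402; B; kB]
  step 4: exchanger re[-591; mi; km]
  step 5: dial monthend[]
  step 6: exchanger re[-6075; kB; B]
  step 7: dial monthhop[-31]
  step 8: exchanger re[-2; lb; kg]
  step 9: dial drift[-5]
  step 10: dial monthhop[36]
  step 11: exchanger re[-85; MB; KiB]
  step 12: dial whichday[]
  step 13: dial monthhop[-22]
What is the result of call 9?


Answer: 2112-02-24

Derivation:
CALL exchanger re[v=46; u_from=kB; u_to=MB]
RET  23/500
CALL dial drift[n=-365]
RET  2114-09-28
CALL exchanger re[v=8402; u_from=B; u_to=kB]
RET  4201/500
CALL exchanger re[v=-591; u_from=mi; u_to=km]
RET  -14861286/15625
CALL dial monthend[]
RET  2114-09-30
CALL exchanger re[v=-6075; u_from=kB; u_to=B]
RET  -6075000
CALL dial monthhop[n=-31]
RET  2112-02-29
CALL exchanger re[v=-2; u_from=lb; u_to=kg]
RET  -45359237/50000000
CALL dial drift[n=-5]
RET  2112-02-24
CALL dial monthhop[n=36]
RET  2115-02-24
CALL exchanger re[v=-85; u_from=MB; u_to=KiB]
RET  -1328125/16
CALL dial whichday[]
RET  Sunday
CALL dial monthhop[n=-22]
RET  2113-04-24


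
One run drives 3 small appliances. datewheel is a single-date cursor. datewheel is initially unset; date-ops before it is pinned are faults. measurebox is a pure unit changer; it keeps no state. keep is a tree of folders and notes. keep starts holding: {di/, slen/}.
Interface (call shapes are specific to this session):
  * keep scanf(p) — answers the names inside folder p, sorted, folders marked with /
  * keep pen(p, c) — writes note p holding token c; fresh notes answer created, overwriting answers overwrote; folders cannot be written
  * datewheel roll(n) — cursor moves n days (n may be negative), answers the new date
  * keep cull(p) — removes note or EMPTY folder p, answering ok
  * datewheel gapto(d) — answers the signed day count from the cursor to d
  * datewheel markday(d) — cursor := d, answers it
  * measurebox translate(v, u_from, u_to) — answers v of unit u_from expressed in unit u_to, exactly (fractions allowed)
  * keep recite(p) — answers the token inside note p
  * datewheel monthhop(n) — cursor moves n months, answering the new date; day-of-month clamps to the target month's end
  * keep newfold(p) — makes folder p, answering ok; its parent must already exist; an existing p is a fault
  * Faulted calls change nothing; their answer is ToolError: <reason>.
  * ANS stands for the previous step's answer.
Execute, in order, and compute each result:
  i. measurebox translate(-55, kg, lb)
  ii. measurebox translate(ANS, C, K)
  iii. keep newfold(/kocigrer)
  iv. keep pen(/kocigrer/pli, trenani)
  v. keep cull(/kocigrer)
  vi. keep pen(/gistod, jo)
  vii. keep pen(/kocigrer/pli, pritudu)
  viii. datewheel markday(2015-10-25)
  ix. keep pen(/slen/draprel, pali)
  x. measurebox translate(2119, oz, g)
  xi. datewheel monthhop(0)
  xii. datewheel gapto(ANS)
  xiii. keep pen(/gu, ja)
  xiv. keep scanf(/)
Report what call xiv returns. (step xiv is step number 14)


Answer: [di/, gistod, gu, kocigrer/, slen/]

Derivation:
-- 1. measurebox translate(v: -55, u_from: kg, u_to: lb) == -500000000/4123567
-- 2. measurebox translate(v: ANS, u_from: C, u_to: K) == 12527046521/82471340
-- 3. keep newfold(p: /kocigrer) == ok
-- 4. keep pen(p: /kocigrer/pli, c: trenani) == created
-- 5. keep cull(p: /kocigrer) == ToolError: not empty
-- 6. keep pen(p: /gistod, c: jo) == created
-- 7. keep pen(p: /kocigrer/pli, c: pritudu) == overwrote
-- 8. datewheel markday(d: 2015-10-25) == 2015-10-25
-- 9. keep pen(p: /slen/draprel, c: pali) == created
-- 10. measurebox translate(v: 2119, u_from: oz, u_to: g) == 96116223203/1600000
-- 11. datewheel monthhop(n: 0) == 2015-10-25
-- 12. datewheel gapto(d: ANS) == 0
-- 13. keep pen(p: /gu, c: ja) == created
-- 14. keep scanf(p: /) == [di/, gistod, gu, kocigrer/, slen/]


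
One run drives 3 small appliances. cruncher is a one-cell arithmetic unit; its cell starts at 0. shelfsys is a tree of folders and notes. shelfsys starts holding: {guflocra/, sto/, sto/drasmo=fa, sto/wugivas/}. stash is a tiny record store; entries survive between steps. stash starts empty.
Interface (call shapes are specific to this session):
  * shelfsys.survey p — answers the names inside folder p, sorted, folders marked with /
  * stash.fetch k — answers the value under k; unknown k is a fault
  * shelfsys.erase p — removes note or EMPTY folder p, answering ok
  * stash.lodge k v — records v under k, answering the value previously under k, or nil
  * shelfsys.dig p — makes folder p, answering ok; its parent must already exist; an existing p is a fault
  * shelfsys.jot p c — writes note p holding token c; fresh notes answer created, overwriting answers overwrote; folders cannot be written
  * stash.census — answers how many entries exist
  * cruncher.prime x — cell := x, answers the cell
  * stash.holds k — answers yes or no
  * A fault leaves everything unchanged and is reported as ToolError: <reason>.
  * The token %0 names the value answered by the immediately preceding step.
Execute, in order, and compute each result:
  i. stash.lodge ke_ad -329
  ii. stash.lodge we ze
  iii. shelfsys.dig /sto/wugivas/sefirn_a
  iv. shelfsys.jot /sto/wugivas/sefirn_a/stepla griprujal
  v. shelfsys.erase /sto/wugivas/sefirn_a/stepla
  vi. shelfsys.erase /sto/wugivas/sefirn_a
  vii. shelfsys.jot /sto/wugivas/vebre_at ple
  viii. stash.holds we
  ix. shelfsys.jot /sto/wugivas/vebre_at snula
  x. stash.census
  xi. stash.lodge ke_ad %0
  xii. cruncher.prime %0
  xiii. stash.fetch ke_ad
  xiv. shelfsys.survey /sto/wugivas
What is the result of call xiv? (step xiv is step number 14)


Answer: [vebre_at]

Derivation:
>> stash.lodge(k: ke_ad, v: -329)
<< nil
>> stash.lodge(k: we, v: ze)
<< nil
>> shelfsys.dig(p: /sto/wugivas/sefirn_a)
<< ok
>> shelfsys.jot(p: /sto/wugivas/sefirn_a/stepla, c: griprujal)
<< created
>> shelfsys.erase(p: /sto/wugivas/sefirn_a/stepla)
<< ok
>> shelfsys.erase(p: /sto/wugivas/sefirn_a)
<< ok
>> shelfsys.jot(p: /sto/wugivas/vebre_at, c: ple)
<< created
>> stash.holds(k: we)
<< yes
>> shelfsys.jot(p: /sto/wugivas/vebre_at, c: snula)
<< overwrote
>> stash.census()
<< 2
>> stash.lodge(k: ke_ad, v: %0)
<< -329
>> cruncher.prime(x: %0)
<< -329
>> stash.fetch(k: ke_ad)
<< 2
>> shelfsys.survey(p: /sto/wugivas)
<< [vebre_at]


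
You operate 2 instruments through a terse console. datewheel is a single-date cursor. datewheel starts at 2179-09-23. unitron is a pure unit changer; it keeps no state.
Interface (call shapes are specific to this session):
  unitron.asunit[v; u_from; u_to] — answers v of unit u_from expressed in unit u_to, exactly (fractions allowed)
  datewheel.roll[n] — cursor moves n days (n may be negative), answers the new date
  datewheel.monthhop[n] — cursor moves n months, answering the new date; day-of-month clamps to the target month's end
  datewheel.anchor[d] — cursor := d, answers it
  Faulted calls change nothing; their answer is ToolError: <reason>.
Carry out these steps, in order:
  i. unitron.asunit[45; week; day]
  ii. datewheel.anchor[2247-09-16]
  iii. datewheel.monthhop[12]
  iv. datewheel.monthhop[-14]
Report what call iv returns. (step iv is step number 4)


Now I run unitron.asunit(v→45, u_from→week, u_to→day), which returns 315.
Next I call datewheel.anchor(d→2247-09-16), which returns 2247-09-16.
I call datewheel.monthhop(n→12), — result: 2248-09-16.
Then datewheel.monthhop(n→-14), and get 2247-07-16.

Answer: 2247-07-16


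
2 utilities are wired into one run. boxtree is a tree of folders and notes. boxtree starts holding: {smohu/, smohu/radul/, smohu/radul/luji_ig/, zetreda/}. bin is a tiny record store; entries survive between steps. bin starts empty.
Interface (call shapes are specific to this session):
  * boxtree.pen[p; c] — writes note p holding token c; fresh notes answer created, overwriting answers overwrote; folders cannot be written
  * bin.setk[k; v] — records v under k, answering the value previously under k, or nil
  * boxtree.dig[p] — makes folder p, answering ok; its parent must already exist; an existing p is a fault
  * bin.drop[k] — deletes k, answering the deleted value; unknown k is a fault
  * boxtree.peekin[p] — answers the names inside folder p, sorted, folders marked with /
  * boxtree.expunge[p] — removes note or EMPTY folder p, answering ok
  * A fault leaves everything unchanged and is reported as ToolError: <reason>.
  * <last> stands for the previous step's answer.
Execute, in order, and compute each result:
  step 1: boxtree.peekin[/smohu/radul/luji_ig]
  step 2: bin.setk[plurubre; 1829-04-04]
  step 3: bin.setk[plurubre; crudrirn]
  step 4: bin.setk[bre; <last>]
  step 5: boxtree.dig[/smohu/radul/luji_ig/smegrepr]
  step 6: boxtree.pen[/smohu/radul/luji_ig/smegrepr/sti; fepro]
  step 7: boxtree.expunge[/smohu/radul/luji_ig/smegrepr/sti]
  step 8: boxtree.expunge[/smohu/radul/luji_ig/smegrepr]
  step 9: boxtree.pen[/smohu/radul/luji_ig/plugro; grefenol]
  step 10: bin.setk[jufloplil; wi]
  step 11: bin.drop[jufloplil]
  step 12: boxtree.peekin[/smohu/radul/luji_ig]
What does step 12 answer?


> peekin p='/smohu/radul/luji_ig'
= []
> setk k='plurubre' v='1829-04-04'
= nil
> setk k='plurubre' v='crudrirn'
= 1829-04-04
> setk k='bre' v='<last>'
= nil
> dig p='/smohu/radul/luji_ig/smegrepr'
= ok
> pen p='/smohu/radul/luji_ig/smegrepr/sti' c='fepro'
= created
> expunge p='/smohu/radul/luji_ig/smegrepr/sti'
= ok
> expunge p='/smohu/radul/luji_ig/smegrepr'
= ok
> pen p='/smohu/radul/luji_ig/plugro' c='grefenol'
= created
> setk k='jufloplil' v='wi'
= nil
> drop k='jufloplil'
= wi
> peekin p='/smohu/radul/luji_ig'
= [plugro]

Answer: [plugro]


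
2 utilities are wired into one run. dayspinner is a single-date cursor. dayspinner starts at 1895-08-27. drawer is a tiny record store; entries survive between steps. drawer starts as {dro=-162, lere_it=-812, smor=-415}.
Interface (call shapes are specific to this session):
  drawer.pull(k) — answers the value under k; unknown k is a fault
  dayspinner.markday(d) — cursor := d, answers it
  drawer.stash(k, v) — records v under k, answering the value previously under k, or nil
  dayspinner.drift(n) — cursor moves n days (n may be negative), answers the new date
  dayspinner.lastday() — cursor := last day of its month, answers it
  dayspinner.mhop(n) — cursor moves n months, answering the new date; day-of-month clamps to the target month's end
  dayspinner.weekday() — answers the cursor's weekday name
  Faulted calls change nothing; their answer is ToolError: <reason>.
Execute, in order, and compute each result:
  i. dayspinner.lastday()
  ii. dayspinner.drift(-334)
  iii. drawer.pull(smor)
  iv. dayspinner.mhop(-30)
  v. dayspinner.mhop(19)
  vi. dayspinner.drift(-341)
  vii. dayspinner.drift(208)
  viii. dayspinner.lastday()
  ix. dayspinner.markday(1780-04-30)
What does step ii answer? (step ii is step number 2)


Answer: 1894-10-01

Derivation:
Using lastday(), yielding 1895-08-31.
Invoking drift using n='-334', and observe 1894-10-01.
Now I run pull using k='smor', giving -415.
I use mhop using n='-30', and observe 1892-04-01.
I try mhop using n='19', — result: 1893-11-01.
Invoking drift using n='-341': 1892-11-25.
Then drift using n='208', yielding 1893-06-21.
I call lastday, and see 1893-06-30.
I run markday using d='1780-04-30', yielding 1780-04-30.


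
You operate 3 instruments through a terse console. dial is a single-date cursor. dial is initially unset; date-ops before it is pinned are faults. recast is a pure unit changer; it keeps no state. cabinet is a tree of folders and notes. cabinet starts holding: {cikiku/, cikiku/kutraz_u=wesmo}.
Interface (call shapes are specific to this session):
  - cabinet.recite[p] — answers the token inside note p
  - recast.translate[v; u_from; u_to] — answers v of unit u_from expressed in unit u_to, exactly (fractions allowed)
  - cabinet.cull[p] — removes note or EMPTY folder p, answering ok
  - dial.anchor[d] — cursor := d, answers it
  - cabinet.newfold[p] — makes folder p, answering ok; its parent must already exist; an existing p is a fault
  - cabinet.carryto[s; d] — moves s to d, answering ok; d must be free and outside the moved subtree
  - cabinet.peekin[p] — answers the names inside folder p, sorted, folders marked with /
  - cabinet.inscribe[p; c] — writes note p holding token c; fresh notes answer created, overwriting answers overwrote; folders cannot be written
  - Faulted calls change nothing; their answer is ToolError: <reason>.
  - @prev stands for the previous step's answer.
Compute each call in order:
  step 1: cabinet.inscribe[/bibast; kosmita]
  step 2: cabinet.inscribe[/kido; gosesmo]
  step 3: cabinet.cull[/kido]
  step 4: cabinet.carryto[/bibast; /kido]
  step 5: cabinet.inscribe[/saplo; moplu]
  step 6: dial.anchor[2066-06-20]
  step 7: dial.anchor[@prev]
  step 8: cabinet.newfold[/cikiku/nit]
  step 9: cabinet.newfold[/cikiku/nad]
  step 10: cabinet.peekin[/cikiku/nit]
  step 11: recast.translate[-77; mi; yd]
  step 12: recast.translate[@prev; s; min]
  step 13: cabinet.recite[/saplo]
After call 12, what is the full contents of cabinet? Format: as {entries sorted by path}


Answer: {cikiku/, cikiku/kutraz_u=wesmo, cikiku/nad/, cikiku/nit/, kido=kosmita, saplo=moplu}

Derivation:
Invoking cabinet.inscribe with /bibast, kosmita, and see created.
Invoking cabinet.inscribe with /kido, gosesmo, and observe created.
I call cabinet.cull with /kido: ok.
Now I run cabinet.carryto with /bibast, /kido, — result: ok.
I run cabinet.inscribe with /saplo, moplu: created.
I try dial.anchor with 2066-06-20: 2066-06-20.
Next I call dial.anchor with @prev, → 2066-06-20.
Now I run cabinet.newfold with /cikiku/nit: ok.
Calling cabinet.newfold with /cikiku/nad, and see ok.
I use cabinet.peekin with /cikiku/nit, → [].
Next I call recast.translate with -77, mi, yd, and see -135520.
Invoking recast.translate with @prev, s, min: -6776/3.
I invoke cabinet.recite with /saplo: moplu.


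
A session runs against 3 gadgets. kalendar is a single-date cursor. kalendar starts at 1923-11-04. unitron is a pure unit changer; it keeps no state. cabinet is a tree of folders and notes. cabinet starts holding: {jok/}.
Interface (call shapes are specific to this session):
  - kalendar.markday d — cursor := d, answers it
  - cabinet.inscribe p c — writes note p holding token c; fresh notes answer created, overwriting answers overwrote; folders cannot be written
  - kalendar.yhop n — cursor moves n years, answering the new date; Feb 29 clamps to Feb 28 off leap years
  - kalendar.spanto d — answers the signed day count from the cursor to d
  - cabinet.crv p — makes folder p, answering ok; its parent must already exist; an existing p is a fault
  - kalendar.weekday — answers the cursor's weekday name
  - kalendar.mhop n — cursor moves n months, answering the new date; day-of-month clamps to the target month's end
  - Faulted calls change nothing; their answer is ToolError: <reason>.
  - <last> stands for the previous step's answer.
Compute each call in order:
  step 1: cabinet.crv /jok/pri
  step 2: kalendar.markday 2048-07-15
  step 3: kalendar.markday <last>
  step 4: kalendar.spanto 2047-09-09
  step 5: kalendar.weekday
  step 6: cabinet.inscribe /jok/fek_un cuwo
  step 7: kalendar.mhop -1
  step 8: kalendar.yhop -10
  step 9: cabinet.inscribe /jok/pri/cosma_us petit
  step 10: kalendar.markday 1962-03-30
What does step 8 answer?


Answer: 2038-06-15

Derivation:
% 1. cabinet.crv(/jok/pri) => ok
% 2. kalendar.markday(2048-07-15) => 2048-07-15
% 3. kalendar.markday(<last>) => 2048-07-15
% 4. kalendar.spanto(2047-09-09) => -310
% 5. kalendar.weekday() => Wednesday
% 6. cabinet.inscribe(/jok/fek_un, cuwo) => created
% 7. kalendar.mhop(-1) => 2048-06-15
% 8. kalendar.yhop(-10) => 2038-06-15
% 9. cabinet.inscribe(/jok/pri/cosma_us, petit) => created
% 10. kalendar.markday(1962-03-30) => 1962-03-30


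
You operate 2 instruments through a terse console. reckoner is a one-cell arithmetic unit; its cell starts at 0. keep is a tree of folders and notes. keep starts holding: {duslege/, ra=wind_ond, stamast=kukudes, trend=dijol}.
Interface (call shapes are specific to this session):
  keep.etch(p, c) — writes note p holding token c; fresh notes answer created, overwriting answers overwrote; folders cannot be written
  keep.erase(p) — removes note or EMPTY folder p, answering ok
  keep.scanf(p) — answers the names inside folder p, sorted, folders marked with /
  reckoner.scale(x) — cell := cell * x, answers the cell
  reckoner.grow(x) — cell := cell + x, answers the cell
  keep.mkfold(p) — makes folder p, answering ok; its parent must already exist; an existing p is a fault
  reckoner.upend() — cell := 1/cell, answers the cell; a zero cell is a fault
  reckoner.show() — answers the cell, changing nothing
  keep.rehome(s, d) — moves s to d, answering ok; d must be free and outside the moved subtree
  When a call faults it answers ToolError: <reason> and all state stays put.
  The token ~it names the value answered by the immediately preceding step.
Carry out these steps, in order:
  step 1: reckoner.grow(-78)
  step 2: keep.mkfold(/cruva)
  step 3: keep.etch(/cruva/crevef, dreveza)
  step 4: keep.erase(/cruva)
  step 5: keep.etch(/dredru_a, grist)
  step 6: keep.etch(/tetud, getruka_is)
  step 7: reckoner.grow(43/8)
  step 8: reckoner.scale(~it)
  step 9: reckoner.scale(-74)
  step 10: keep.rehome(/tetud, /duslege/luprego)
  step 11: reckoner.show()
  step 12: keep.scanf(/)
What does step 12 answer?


Answer: [cruva/, dredru_a, duslege/, ra, stamast, trend]

Derivation:
I run grow(x=-78), which returns -78.
Invoking mkfold(p=/cruva): ok.
Then etch(p=/cruva/crevef, c=dreveza), and get created.
Using erase(p=/cruva), and observe ToolError: not empty.
Invoking etch(p=/dredru_a, c=grist): created.
Using etch(p=/tetud, c=getruka_is), and get created.
I call grow(x=43/8), and observe -581/8.
Now I run scale(x=~it), giving 337561/64.
Using scale(x=-74): -12489757/32.
I run rehome(s=/tetud, d=/duslege/luprego), yielding ok.
I use show, and get -12489757/32.
Using scanf(p=/): [cruva/, dredru_a, duslege/, ra, stamast, trend].


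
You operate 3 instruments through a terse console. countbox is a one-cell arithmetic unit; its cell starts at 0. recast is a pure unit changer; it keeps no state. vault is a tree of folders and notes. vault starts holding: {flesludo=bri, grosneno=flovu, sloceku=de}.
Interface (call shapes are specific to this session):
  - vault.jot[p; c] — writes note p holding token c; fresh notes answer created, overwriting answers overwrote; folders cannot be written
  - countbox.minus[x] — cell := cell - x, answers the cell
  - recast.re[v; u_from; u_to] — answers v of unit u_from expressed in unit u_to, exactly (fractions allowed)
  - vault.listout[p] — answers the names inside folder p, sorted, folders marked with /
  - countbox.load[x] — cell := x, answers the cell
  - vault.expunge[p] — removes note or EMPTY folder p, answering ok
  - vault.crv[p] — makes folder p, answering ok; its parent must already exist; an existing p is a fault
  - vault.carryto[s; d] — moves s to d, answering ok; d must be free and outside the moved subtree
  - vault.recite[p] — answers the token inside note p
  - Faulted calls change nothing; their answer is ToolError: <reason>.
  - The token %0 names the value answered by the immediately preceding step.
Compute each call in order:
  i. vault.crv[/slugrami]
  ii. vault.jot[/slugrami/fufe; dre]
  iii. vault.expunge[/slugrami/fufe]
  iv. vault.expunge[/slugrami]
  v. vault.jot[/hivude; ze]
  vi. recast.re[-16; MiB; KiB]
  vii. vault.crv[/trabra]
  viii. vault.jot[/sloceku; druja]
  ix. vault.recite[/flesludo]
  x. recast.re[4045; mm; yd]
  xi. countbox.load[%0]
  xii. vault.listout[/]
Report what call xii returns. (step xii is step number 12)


[in] vault.crv p=/slugrami
  ok
[in] vault.jot p=/slugrami/fufe c=dre
  created
[in] vault.expunge p=/slugrami/fufe
  ok
[in] vault.expunge p=/slugrami
  ok
[in] vault.jot p=/hivude c=ze
  created
[in] recast.re v=-16 u_from=MiB u_to=KiB
  -16384
[in] vault.crv p=/trabra
  ok
[in] vault.jot p=/sloceku c=druja
  overwrote
[in] vault.recite p=/flesludo
  bri
[in] recast.re v=4045 u_from=mm u_to=yd
  20225/4572
[in] countbox.load x=%0
  20225/4572
[in] vault.listout p=/
  [flesludo, grosneno, hivude, sloceku, trabra/]

Answer: [flesludo, grosneno, hivude, sloceku, trabra/]


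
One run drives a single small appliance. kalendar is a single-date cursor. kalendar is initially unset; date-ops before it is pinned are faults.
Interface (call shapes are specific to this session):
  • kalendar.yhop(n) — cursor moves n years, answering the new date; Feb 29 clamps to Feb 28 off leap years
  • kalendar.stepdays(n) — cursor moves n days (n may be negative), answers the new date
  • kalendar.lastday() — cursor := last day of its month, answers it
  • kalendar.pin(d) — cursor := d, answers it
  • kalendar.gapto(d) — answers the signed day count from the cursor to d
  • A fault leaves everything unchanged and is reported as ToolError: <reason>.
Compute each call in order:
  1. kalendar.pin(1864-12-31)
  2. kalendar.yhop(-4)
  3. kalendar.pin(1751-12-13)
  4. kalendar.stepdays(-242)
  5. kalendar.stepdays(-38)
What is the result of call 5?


# 1. kalendar.pin(d='1864-12-31') == 1864-12-31
# 2. kalendar.yhop(n='-4') == 1860-12-31
# 3. kalendar.pin(d='1751-12-13') == 1751-12-13
# 4. kalendar.stepdays(n='-242') == 1751-04-15
# 5. kalendar.stepdays(n='-38') == 1751-03-08

Answer: 1751-03-08


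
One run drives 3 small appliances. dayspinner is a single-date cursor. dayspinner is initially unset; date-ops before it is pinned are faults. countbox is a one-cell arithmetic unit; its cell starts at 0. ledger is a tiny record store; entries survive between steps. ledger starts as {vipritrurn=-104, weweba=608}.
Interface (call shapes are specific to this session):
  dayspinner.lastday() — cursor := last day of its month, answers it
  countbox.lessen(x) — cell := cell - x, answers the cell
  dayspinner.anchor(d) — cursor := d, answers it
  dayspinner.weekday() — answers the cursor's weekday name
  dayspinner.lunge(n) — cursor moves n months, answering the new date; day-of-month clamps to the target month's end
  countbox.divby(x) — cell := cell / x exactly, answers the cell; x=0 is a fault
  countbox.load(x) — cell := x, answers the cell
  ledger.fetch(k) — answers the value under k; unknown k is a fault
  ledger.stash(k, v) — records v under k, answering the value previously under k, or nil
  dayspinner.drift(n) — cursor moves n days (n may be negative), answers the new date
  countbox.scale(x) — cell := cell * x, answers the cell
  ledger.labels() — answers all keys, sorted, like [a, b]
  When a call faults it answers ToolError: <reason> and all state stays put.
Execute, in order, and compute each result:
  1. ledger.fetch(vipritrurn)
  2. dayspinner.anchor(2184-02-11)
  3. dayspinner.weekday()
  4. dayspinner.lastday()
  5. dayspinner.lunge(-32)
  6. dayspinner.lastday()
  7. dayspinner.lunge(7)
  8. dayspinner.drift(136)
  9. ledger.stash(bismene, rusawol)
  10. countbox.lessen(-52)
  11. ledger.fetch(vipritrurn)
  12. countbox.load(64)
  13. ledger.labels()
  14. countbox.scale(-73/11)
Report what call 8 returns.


Answer: 2182-06-15

Derivation:
Next I call ledger.fetch using vipritrurn: -104.
Using dayspinner.anchor using 2184-02-11, which returns 2184-02-11.
I try dayspinner.weekday, → Wednesday.
Now I run dayspinner.lastday, → 2184-02-29.
Calling dayspinner.lunge using -32, giving 2181-06-29.
Calling dayspinner.lastday, and get 2181-06-30.
I invoke dayspinner.lunge using 7, and observe 2182-01-30.
Using dayspinner.drift using 136, and observe 2182-06-15.
I use ledger.stash using bismene, rusawol, and get nil.
I invoke countbox.lessen using -52, yielding 52.
I invoke ledger.fetch using vipritrurn, yielding -104.
Now I run countbox.load using 64, — result: 64.
I run ledger.labels, giving [bismene, vipritrurn, weweba].
I try countbox.scale using -73/11, and observe -4672/11.


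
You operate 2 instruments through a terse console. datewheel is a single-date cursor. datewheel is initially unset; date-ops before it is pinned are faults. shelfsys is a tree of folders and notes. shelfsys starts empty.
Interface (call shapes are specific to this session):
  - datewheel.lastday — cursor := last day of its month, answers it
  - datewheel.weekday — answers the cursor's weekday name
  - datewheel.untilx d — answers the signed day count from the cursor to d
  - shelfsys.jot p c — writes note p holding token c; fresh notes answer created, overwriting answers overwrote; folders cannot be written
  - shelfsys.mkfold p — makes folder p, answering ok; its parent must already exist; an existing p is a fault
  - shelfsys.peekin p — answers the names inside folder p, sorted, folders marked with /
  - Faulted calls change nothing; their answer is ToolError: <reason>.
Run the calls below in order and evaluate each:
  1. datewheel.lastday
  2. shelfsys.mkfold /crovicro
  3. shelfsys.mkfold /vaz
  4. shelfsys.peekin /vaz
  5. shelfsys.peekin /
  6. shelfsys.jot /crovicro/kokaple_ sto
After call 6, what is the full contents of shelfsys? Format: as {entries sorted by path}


% lastday
  ToolError: no date set
% mkfold p='/crovicro'
  ok
% mkfold p='/vaz'
  ok
% peekin p='/vaz'
  []
% peekin p='/'
  [crovicro/, vaz/]
% jot p='/crovicro/kokaple_' c='sto'
  created

Answer: {crovicro/, crovicro/kokaple_=sto, vaz/}


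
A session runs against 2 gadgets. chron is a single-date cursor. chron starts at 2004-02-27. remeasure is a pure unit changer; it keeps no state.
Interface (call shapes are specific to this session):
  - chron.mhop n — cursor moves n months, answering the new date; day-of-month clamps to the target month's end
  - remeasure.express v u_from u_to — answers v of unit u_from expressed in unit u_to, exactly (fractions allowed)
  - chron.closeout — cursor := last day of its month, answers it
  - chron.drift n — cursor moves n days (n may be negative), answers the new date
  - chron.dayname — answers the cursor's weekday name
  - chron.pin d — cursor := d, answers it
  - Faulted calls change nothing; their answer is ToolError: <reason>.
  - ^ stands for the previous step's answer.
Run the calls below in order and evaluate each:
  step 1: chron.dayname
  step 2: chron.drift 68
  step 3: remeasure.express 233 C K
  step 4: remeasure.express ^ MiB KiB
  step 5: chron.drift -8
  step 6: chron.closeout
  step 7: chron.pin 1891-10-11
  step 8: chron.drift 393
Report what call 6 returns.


Answer: 2004-04-30

Derivation:
Do: chron.dayname[]
See: Friday
Do: chron.drift[n=68]
See: 2004-05-05
Do: remeasure.express[v=233; u_from=C; u_to=K]
See: 10123/20
Do: remeasure.express[v=^; u_from=MiB; u_to=KiB]
See: 2591488/5
Do: chron.drift[n=-8]
See: 2004-04-27
Do: chron.closeout[]
See: 2004-04-30
Do: chron.pin[d=1891-10-11]
See: 1891-10-11
Do: chron.drift[n=393]
See: 1892-11-07


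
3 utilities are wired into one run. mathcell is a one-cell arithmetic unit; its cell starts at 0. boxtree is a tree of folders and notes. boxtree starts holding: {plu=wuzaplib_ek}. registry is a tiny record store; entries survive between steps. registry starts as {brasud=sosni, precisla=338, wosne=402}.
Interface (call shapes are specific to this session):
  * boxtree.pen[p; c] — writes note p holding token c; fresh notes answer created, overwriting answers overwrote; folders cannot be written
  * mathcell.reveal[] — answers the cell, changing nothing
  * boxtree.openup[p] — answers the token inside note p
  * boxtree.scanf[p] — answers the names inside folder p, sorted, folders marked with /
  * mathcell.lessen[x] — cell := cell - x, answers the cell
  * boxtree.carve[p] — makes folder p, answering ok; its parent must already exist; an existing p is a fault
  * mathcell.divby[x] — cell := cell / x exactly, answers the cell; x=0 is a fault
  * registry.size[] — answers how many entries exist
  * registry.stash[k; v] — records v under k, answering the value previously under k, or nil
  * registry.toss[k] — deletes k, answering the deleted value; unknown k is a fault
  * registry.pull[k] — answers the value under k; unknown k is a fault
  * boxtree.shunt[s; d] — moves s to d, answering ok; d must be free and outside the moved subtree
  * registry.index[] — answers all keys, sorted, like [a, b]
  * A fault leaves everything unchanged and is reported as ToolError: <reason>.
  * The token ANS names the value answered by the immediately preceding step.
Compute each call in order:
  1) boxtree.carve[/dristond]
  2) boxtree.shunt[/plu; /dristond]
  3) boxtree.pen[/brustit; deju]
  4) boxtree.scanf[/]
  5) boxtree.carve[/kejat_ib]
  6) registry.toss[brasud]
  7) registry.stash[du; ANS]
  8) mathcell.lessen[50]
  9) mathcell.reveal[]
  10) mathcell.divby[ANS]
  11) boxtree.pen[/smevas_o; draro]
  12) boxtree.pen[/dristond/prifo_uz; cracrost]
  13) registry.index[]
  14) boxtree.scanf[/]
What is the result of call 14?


==> carve(p=/dristond)
<== ok
==> shunt(s=/plu, d=/dristond)
<== ToolError: exists
==> pen(p=/brustit, c=deju)
<== created
==> scanf(p=/)
<== [brustit, dristond/, plu]
==> carve(p=/kejat_ib)
<== ok
==> toss(k=brasud)
<== sosni
==> stash(k=du, v=ANS)
<== nil
==> lessen(x=50)
<== -50
==> reveal()
<== -50
==> divby(x=ANS)
<== 1
==> pen(p=/smevas_o, c=draro)
<== created
==> pen(p=/dristond/prifo_uz, c=cracrost)
<== created
==> index()
<== [du, precisla, wosne]
==> scanf(p=/)
<== [brustit, dristond/, kejat_ib/, plu, smevas_o]

Answer: [brustit, dristond/, kejat_ib/, plu, smevas_o]


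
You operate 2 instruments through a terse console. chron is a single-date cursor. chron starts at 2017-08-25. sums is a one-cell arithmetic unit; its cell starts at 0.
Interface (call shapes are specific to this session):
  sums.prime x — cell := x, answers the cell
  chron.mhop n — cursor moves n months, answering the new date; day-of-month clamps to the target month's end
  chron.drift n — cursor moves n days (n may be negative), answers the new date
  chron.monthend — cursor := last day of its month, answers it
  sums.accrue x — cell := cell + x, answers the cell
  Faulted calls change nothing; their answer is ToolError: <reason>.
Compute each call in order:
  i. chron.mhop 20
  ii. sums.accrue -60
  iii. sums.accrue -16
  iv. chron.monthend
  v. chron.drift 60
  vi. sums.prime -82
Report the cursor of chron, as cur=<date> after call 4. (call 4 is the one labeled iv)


Answer: cur=2019-04-30

Derivation:
$ mhop n=20
= 2019-04-25
$ accrue x=-60
= -60
$ accrue x=-16
= -76
$ monthend
= 2019-04-30
$ drift n=60
= 2019-06-29
$ prime x=-82
= -82


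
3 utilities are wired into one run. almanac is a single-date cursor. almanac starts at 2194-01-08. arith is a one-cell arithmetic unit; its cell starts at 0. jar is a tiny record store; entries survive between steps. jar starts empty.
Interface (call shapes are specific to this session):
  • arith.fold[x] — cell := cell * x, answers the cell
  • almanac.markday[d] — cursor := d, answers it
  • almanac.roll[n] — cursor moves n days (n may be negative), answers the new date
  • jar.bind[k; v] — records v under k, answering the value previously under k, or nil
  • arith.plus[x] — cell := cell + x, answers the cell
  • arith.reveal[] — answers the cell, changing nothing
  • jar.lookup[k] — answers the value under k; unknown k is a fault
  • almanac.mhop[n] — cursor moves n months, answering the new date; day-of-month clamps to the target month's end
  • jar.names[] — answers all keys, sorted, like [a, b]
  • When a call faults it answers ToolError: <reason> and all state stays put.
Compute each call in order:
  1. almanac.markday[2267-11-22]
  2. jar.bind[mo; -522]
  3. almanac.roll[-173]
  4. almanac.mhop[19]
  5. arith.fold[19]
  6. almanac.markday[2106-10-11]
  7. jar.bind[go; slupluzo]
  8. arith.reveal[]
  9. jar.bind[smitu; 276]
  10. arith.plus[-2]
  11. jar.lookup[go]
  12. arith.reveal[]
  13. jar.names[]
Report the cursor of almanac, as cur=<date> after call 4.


→ almanac.markday(d: 2267-11-22)
← 2267-11-22
→ jar.bind(k: mo, v: -522)
← nil
→ almanac.roll(n: -173)
← 2267-06-02
→ almanac.mhop(n: 19)
← 2269-01-02
→ arith.fold(x: 19)
← 0
→ almanac.markday(d: 2106-10-11)
← 2106-10-11
→ jar.bind(k: go, v: slupluzo)
← nil
→ arith.reveal()
← 0
→ jar.bind(k: smitu, v: 276)
← nil
→ arith.plus(x: -2)
← -2
→ jar.lookup(k: go)
← slupluzo
→ arith.reveal()
← -2
→ jar.names()
← [go, mo, smitu]

Answer: cur=2269-01-02


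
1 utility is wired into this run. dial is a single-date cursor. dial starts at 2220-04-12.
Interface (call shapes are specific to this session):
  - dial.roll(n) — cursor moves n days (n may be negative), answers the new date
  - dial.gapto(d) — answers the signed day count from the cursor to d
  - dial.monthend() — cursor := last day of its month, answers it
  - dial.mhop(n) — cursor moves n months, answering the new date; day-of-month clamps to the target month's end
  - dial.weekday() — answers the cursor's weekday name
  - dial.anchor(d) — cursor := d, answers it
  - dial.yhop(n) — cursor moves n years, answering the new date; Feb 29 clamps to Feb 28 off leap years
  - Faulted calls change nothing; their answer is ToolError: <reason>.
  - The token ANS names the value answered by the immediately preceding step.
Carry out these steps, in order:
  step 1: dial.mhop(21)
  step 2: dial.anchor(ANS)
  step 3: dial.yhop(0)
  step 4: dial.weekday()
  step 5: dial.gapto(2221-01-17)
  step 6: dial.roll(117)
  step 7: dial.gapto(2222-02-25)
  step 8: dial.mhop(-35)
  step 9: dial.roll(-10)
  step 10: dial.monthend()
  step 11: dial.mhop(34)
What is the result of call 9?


-> mhop(n='21')
<- 2222-01-12
-> anchor(d='ANS')
<- 2222-01-12
-> yhop(n='0')
<- 2222-01-12
-> weekday()
<- Saturday
-> gapto(d='2221-01-17')
<- -360
-> roll(n='117')
<- 2222-05-09
-> gapto(d='2222-02-25')
<- -73
-> mhop(n='-35')
<- 2219-06-09
-> roll(n='-10')
<- 2219-05-30
-> monthend()
<- 2219-05-31
-> mhop(n='34')
<- 2222-03-31

Answer: 2219-05-30


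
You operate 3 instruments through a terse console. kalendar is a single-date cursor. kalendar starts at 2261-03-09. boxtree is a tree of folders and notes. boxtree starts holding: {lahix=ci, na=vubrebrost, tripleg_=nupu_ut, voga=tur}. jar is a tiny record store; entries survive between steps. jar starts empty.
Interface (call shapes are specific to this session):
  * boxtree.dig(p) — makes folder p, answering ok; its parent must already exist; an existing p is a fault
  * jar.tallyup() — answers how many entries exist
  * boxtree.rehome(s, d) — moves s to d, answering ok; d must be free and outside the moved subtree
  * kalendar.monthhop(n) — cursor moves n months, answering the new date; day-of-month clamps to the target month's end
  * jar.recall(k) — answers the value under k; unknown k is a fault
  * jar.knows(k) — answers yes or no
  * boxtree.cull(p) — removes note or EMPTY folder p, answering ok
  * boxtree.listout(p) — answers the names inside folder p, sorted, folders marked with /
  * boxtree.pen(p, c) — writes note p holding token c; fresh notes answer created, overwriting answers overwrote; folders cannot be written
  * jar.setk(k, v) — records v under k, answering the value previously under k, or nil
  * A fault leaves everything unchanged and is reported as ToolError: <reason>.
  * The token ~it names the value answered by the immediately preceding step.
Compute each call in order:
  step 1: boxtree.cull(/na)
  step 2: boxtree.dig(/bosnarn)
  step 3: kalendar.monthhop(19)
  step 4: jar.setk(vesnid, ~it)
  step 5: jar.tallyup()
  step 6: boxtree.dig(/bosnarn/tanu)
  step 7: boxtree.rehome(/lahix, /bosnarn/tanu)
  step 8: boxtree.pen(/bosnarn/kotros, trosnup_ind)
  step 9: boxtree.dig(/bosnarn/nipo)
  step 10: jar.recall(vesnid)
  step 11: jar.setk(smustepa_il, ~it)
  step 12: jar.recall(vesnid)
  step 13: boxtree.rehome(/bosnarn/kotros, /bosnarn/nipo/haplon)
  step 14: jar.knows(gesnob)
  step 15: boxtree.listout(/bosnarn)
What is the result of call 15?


% boxtree.cull(/na) => ok
% boxtree.dig(/bosnarn) => ok
% kalendar.monthhop(19) => 2262-10-09
% jar.setk(vesnid, ~it) => nil
% jar.tallyup() => 1
% boxtree.dig(/bosnarn/tanu) => ok
% boxtree.rehome(/lahix, /bosnarn/tanu) => ToolError: exists
% boxtree.pen(/bosnarn/kotros, trosnup_ind) => created
% boxtree.dig(/bosnarn/nipo) => ok
% jar.recall(vesnid) => 2262-10-09
% jar.setk(smustepa_il, ~it) => nil
% jar.recall(vesnid) => 2262-10-09
% boxtree.rehome(/bosnarn/kotros, /bosnarn/nipo/haplon) => ok
% jar.knows(gesnob) => no
% boxtree.listout(/bosnarn) => [nipo/, tanu/]

Answer: [nipo/, tanu/]


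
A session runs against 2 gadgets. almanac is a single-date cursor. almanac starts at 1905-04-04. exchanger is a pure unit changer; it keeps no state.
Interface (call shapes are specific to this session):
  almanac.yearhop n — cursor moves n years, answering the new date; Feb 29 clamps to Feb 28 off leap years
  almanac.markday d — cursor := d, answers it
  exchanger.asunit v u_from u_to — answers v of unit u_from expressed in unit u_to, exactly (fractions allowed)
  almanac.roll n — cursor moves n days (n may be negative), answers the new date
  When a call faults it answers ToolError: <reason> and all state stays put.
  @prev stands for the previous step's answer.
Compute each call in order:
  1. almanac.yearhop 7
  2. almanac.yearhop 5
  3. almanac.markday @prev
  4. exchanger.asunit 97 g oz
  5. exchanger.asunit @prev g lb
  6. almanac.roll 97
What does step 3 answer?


Answer: 1917-04-04

Derivation:
Act: almanac.yearhop[7]
Obs: 1912-04-04
Act: almanac.yearhop[5]
Obs: 1917-04-04
Act: almanac.markday[@prev]
Obs: 1917-04-04
Act: exchanger.asunit[97; g; oz]
Obs: 1600000/467621
Act: exchanger.asunit[@prev; g; lb]
Obs: 160000000000/21210931765177
Act: almanac.roll[97]
Obs: 1917-07-10


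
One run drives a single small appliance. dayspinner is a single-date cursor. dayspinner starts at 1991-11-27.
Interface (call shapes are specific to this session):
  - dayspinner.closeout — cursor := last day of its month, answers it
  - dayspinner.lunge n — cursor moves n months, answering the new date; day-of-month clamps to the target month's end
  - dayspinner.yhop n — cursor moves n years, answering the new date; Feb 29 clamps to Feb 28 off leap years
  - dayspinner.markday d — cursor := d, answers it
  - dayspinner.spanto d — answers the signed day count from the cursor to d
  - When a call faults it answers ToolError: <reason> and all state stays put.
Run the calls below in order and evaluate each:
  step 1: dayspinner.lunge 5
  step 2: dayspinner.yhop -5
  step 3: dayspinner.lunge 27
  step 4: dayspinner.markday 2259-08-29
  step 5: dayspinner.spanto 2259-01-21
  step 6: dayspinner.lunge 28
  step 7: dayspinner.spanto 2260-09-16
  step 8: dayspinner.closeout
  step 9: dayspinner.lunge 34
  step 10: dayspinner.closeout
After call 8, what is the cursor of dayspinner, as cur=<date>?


Then dayspinner.lunge passing n: 5, which returns 1992-04-27.
I try dayspinner.yhop passing n: -5: 1987-04-27.
Next I call dayspinner.lunge passing n: 27, giving 1989-07-27.
Calling dayspinner.markday passing d: 2259-08-29, giving 2259-08-29.
I try dayspinner.spanto passing d: 2259-01-21, and see -220.
I use dayspinner.lunge passing n: 28: 2261-12-29.
I invoke dayspinner.spanto passing d: 2260-09-16, and see -469.
Calling dayspinner.closeout(), and see 2261-12-31.
Invoking dayspinner.lunge passing n: 34, which returns 2264-10-31.
Next I call dayspinner.closeout, — result: 2264-10-31.

Answer: cur=2261-12-31
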